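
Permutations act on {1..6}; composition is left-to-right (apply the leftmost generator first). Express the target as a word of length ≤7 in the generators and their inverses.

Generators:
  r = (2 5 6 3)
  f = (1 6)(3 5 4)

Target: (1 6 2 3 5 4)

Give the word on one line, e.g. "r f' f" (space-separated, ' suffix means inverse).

r' f r' f' r'

  after r': (2 3 6 5)
  after f: (1 6 4 3)(2 5)
  after r': (1 5 3)(4 6)
  after f': (1 3 6 5 4)
  after r': (1 6 2 3 5 4)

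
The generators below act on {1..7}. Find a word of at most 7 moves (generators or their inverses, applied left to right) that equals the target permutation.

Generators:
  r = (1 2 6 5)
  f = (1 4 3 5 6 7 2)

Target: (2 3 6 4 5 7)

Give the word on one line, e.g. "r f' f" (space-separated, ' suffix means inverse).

r f' f' r' r'

  after r: (1 2 6 5)
  after f': (1 7 6 3 4)(2 5)
  after f': (1 6 4 2 3)(5 7)
  after r': (1 2 3 5 7 6 4)
  after r': (2 3 6 4 5 7)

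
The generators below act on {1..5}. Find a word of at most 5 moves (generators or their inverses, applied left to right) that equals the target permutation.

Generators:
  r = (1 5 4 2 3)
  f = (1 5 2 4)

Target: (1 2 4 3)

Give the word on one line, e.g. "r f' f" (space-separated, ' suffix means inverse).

  after r': (1 3 2 4 5)
  after f': (1 3 5 4)
  after r': (1 2 4 3)

r' f' r'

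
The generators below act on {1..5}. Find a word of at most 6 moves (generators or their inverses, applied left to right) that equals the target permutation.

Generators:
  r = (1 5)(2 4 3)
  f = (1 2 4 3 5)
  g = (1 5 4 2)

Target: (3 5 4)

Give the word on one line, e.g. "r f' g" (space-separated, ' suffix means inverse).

g' r f f f

  after g': (1 2 4 5)
  after r: (1 4)(2 3)
  after f: (1 3 4 2 5)
  after f: (1 5 2)
  after f: (3 5 4)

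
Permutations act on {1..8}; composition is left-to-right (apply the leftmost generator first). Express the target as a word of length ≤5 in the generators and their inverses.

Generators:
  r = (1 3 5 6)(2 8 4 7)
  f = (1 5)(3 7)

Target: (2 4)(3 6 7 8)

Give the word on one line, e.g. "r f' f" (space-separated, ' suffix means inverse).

r' r' f'

  after r': (1 6 5 3)(2 7 4 8)
  after r': (1 5)(2 4)(3 6)(7 8)
  after f': (2 4)(3 6 7 8)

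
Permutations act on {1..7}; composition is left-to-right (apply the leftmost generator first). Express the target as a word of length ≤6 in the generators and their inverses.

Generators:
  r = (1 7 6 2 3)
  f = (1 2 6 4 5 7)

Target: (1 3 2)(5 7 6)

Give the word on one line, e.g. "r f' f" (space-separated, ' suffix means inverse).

r f r' f'

  after r: (1 7 6 2 3)
  after f: (2 3)(4 5 7)
  after r': (1 3 6 7 4 5)
  after f': (1 3 2)(5 7 6)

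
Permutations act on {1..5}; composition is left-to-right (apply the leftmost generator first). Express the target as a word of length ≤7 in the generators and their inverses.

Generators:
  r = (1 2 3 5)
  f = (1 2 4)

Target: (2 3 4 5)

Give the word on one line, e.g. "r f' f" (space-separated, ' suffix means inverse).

  after r: (1 2 3 5)
  after r: (1 3)(2 5)
  after f: (1 3 2 5 4)
  after r': (1 2 3)(4 5)
  after f': (2 3 4 5)

r r f r' f'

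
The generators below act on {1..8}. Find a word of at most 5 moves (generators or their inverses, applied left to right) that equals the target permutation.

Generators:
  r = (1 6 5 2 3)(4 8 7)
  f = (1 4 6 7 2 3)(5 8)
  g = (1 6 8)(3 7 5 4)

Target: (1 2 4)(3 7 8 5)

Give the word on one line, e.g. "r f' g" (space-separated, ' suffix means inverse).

  after g': (1 8 6)(3 4 5 7)
  after f: (1 5 2 3 6 4 8 7)
  after r: (1 2)(3 5)(4 7 6 8)
  after r: (1 3 2 6 7 5)
  after f': (1 2 4)(3 7 8 5)

g' f r r f'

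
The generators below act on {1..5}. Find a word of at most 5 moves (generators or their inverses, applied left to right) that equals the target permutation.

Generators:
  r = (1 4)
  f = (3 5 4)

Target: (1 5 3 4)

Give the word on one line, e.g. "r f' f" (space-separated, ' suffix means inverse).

r' f f

  after r': (1 4)
  after f: (1 3 5 4)
  after f: (1 5 3 4)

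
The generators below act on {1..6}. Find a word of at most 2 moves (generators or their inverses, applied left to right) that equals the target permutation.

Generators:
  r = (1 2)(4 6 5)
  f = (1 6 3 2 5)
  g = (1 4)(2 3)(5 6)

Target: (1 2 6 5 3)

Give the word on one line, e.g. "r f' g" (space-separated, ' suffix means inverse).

  after f': (1 5 2 3 6)
  after f': (1 2 6 5 3)

f' f'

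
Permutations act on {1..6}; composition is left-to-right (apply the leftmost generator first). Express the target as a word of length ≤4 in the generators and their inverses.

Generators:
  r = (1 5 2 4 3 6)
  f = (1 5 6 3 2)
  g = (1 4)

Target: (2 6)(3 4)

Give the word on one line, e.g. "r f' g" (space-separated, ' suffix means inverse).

  after f': (1 2 3 6 5)
  after r: (1 4 3)(2 6)
  after g: (2 6)(3 4)

f' r g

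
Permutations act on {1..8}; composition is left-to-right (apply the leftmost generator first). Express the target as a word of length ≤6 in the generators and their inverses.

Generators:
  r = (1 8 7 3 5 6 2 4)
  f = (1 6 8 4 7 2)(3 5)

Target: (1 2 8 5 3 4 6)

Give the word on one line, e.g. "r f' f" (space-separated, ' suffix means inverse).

  after f': (1 2 7 4 8 6)(3 5)
  after r: (1 4 7)(2 3 6 8)
  after f': (1 8 7 2 5 3)
  after r: (1 7 4)(2 6)(3 8)
  after f: (1 2 8 5 3 4 6)

f' r f' r f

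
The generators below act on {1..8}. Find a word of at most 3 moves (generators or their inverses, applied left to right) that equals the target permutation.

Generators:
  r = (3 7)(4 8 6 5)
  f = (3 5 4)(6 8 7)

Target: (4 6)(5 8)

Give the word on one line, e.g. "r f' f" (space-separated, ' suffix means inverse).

  after r: (3 7)(4 8 6 5)
  after r: (4 6)(5 8)

r r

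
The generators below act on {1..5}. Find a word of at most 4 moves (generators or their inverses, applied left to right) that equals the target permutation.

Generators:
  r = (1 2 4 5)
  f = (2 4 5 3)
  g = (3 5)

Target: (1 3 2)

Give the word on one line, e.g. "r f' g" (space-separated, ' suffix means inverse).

  after r': (1 5 4 2)
  after f: (1 3 2)

r' f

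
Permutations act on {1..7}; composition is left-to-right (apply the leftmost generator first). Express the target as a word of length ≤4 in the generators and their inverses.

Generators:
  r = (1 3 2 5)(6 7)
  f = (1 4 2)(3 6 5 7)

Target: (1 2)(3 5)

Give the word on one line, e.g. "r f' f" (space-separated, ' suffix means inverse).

  after r: (1 3 2 5)(6 7)
  after r: (1 2)(3 5)

r r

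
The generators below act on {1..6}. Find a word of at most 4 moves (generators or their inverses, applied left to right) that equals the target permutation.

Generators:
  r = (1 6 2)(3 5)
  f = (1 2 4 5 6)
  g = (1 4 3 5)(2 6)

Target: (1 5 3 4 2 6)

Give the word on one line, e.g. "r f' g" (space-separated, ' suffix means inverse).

r f'

  after r: (1 6 2)(3 5)
  after f': (1 5 3 4 2 6)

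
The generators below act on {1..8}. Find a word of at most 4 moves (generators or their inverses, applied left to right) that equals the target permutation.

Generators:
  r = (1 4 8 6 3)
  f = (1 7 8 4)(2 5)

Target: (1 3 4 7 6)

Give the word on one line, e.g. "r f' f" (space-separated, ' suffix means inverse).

  after f: (1 7 8 4)(2 5)
  after f: (1 8)(4 7)
  after r: (1 6 3)(4 7 8)
  after r: (1 3 4 7 6)

f f r r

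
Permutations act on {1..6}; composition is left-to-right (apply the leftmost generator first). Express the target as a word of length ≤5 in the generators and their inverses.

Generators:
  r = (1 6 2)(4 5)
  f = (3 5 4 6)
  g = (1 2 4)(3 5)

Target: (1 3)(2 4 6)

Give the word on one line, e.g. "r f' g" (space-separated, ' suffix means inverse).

g' r' g

  after g': (1 4 2)(3 5)
  after r': (1 5 3 4 6)
  after g: (1 3)(2 4 6)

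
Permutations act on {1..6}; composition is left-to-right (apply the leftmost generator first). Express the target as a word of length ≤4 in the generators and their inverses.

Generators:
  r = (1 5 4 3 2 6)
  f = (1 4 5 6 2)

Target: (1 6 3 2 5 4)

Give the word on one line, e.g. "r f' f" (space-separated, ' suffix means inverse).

r' f' r' r'

  after r': (1 6 2 3 4 5)
  after f': (1 5 2 3)
  after r': (2 4 5 3 6)
  after r': (1 6 3 2 5 4)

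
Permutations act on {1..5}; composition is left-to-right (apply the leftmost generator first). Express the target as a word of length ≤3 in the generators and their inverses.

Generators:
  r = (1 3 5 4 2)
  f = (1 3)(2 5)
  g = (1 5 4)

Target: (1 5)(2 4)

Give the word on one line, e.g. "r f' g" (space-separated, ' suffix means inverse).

r' f

  after r': (1 2 4 5 3)
  after f: (1 5)(2 4)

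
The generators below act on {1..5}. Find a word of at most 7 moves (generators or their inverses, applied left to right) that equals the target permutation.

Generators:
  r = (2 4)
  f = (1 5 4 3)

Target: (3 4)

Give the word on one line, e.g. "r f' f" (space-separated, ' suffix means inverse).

r f' r f r

  after r: (2 4)
  after f': (1 3 4 2 5)
  after r: (1 3 2 5)
  after f: (2 4 3)
  after r: (3 4)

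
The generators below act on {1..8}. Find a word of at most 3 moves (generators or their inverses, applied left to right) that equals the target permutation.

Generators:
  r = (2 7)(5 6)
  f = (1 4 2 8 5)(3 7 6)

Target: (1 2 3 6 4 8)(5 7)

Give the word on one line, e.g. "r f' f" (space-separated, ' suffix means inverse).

  after r: (2 7)(5 6)
  after f: (1 4 2 6)(3 7 8 5)
  after f: (1 2 3 6 4 8)(5 7)

r f f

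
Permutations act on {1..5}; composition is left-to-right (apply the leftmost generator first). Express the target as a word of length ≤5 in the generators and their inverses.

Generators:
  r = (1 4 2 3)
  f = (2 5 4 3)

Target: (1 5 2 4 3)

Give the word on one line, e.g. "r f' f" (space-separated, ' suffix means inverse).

  after r': (1 3 2 4)
  after r': (1 2)(3 4)
  after f: (1 5 4 2)
  after r: (1 5 2 4 3)

r' r' f r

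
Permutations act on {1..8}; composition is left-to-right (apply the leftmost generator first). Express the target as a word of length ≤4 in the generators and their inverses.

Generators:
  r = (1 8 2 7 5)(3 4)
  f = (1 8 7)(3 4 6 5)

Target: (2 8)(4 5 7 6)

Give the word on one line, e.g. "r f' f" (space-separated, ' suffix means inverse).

r f'

  after r: (1 8 2 7 5)(3 4)
  after f': (2 8)(4 5 7 6)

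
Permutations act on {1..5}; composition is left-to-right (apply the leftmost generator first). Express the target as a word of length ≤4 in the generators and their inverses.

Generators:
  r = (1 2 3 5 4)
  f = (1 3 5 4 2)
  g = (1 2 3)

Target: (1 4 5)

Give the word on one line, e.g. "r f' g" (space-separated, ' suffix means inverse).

g f' r' f

  after g: (1 2 3)
  after f': (1 4 5 3 2)
  after r': (1 5 2 4 3)
  after f: (1 4 5)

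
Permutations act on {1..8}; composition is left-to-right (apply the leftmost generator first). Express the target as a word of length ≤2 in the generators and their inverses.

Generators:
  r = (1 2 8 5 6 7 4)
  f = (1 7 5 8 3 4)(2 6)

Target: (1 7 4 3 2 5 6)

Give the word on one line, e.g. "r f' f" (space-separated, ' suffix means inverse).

f' r'

  after f': (1 4 3 8 5 7)(2 6)
  after r': (1 7 4 3 2 5 6)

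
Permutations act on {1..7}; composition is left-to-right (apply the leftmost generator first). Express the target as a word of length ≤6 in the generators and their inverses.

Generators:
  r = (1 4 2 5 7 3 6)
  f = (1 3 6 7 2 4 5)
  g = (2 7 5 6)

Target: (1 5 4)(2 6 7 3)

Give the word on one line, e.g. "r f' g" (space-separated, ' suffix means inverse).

f' f' r f' g

  after f': (1 5 4 2 7 6 3)
  after f': (1 4 7 3 5 2 6)
  after r: (1 2)(3 7 6 4)
  after f': (1 7 3 6 2 5 4)
  after g: (1 5 4)(2 6 7 3)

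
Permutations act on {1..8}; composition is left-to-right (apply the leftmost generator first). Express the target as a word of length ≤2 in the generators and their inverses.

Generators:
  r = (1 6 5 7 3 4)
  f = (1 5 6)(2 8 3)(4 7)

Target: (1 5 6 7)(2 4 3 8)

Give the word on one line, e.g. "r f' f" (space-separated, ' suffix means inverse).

  after f': (1 6 5)(2 3 8)(4 7)
  after r: (1 5 6 7)(2 4 3 8)

f' r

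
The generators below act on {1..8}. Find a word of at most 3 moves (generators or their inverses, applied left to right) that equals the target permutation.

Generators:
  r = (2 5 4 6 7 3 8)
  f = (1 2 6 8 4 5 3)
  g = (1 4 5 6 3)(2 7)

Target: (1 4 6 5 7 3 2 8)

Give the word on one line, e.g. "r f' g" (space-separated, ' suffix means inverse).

r' g

  after r': (2 8 3 7 6 4 5)
  after g: (1 4 6 5 7 3 2 8)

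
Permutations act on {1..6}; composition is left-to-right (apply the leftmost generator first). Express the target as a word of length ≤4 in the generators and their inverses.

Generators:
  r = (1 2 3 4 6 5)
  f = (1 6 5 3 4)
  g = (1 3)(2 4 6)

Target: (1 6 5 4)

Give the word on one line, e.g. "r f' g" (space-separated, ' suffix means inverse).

  after r': (1 5 6 4 3 2)
  after f: (1 3 2 6)
  after r': (1 2 4 3)(5 6)
  after g': (1 6 5 4)

r' f r' g'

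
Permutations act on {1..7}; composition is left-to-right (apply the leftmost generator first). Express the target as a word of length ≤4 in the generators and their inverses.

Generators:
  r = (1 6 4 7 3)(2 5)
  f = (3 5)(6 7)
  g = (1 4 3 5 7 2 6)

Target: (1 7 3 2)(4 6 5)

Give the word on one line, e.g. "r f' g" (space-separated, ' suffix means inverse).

g r' f'

  after g: (1 4 3 5 7 2 6)
  after r': (1 6 3 2)(4 7 5)
  after f': (1 7 3 2)(4 6 5)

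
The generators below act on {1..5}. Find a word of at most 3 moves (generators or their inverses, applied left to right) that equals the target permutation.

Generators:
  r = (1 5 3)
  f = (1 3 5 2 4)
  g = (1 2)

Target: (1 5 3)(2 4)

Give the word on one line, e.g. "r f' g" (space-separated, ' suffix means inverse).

  after f: (1 3 5 2 4)
  after g: (1 3 5)(2 4)
  after r': (1 5 3)(2 4)

f g r'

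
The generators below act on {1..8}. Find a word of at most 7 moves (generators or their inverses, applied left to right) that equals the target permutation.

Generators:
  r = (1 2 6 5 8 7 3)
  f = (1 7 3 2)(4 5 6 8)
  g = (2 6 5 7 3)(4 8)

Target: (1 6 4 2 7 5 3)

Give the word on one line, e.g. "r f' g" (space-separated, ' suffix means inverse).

g f' g' f r

  after g: (2 6 5 7 3)(4 8)
  after f': (1 2 5)(4 6)
  after g': (1 3 7 5)(2 6 8 4)
  after f: (1 2 8 5 7 6 4)
  after r: (1 6 4 2 7 5 3)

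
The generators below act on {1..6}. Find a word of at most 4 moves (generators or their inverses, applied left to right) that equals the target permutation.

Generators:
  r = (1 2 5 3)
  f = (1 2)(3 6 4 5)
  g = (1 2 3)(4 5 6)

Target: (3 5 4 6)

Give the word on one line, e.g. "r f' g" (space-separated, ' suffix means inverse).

  after g': (1 3 2)(4 6 5)
  after r: (3 5 4 6)

g' r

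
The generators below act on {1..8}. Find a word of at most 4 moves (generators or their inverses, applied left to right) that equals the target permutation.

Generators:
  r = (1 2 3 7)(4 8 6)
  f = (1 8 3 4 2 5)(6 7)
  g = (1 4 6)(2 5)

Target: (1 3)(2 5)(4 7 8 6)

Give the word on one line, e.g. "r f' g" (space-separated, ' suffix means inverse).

f' g' r g

  after f': (1 5 2 4 3 8)(6 7)
  after g': (1 2)(3 8 6 7 4)
  after r: (1 3 6)(4 7 8)
  after g: (1 3)(2 5)(4 7 8 6)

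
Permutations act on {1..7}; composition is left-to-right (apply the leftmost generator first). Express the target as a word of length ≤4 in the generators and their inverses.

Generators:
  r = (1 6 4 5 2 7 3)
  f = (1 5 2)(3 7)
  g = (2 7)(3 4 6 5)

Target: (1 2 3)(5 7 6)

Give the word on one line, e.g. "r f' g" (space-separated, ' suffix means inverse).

  after g: (2 7)(3 4 6 5)
  after r': (1 3 6 4)(5 7)
  after r': (1 7 4 3)(2 5)
  after g: (1 2 3)(5 7 6)

g r' r' g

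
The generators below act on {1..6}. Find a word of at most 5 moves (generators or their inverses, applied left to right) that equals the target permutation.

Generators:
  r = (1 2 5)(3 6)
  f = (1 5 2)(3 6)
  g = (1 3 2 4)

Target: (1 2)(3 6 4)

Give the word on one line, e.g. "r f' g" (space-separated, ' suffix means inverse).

  after r': (1 5 2)(3 6)
  after r': (1 2 5)
  after r': (3 6)
  after g: (1 3 6 2 4)
  after g: (1 2)(3 6 4)

r' r' r' g g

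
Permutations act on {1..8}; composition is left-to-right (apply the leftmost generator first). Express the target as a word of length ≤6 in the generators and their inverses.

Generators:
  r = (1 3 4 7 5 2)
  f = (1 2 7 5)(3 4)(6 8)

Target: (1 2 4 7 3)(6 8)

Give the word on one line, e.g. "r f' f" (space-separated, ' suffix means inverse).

f f r f r'

  after f: (1 2 7 5)(3 4)(6 8)
  after f: (1 7)(2 5)
  after r: (1 5)(3 4 7)
  after f: (2 7 4 5)(6 8)
  after r': (1 2 4 7 3)(6 8)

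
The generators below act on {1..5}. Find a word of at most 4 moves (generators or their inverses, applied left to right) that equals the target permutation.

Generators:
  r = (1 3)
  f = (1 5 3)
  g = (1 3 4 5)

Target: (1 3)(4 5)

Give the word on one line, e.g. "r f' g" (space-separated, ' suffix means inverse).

r' g' f f

  after r': (1 3)
  after g': (3 5 4)
  after f: (1 5 4)
  after f: (1 3)(4 5)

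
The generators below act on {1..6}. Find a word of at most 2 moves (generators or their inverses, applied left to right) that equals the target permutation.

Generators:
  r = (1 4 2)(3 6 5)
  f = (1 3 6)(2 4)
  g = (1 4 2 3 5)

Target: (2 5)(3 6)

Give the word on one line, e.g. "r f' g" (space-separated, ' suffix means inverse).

g r'

  after g: (1 4 2 3 5)
  after r': (2 5)(3 6)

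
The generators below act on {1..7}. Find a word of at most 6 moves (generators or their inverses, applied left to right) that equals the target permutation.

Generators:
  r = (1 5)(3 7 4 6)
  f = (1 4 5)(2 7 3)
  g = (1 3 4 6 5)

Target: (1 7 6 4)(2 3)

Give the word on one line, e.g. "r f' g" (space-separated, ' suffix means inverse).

  after f: (1 4 5)(2 7 3)
  after g': (1 3 2 7)(4 6)
  after r: (1 7 5)(2 4 3)
  after g': (1 7 6 4)(2 3)

f g' r g'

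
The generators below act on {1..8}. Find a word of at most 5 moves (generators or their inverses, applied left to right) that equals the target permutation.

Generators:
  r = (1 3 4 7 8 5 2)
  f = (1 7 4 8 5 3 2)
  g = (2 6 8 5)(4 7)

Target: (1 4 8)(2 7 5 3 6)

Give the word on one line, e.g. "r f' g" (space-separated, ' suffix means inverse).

  after r': (1 2 5 8 7 4 3)
  after r': (1 5 7 3 2 8 4)
  after r': (1 8 3 5 4 2 7)
  after r': (1 7 2 4 5 3 8)
  after g': (1 4 8)(2 7 5 3 6)

r' r' r' r' g'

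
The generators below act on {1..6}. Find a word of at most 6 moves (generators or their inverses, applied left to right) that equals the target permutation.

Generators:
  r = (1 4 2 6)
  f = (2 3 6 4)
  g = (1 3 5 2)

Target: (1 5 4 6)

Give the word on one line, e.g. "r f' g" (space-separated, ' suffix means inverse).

f g' g' f' r

  after f: (2 3 6 4)
  after g': (1 2)(3 6 4 5)
  after g': (1 5)(3 6 4)
  after f': (1 5)(2 4)
  after r: (1 5 4 6)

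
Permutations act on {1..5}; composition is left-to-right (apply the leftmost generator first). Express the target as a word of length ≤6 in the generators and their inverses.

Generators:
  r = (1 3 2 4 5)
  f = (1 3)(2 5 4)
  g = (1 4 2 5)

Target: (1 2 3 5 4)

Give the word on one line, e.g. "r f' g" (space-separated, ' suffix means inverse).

f r r g

  after f: (1 3)(2 5 4)
  after r: (1 2)
  after r: (1 4 5)(2 3)
  after g: (1 2 3 5 4)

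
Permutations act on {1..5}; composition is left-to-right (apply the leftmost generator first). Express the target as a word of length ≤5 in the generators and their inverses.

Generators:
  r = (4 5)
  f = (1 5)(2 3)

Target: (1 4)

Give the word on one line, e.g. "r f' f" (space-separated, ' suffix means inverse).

  after f': (1 5)(2 3)
  after r: (1 4 5)(2 3)
  after r: (1 5)(2 3)
  after r: (1 4 5)(2 3)
  after f': (1 4)

f' r r r f'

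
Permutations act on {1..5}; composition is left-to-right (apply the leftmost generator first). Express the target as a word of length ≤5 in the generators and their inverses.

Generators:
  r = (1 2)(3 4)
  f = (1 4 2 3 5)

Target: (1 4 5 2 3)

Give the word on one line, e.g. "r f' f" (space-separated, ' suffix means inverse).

  after r': (1 2)(3 4)
  after f: (1 3 2 4 5)
  after r: (1 4 5 2 3)

r' f r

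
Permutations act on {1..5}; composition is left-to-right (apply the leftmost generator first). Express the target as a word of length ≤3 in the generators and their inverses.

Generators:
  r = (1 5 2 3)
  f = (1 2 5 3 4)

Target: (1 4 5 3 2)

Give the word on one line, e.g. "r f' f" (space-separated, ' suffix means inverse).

  after r': (1 3 2 5)
  after f: (1 4)(2 3 5)
  after r: (1 4 5 3 2)

r' f r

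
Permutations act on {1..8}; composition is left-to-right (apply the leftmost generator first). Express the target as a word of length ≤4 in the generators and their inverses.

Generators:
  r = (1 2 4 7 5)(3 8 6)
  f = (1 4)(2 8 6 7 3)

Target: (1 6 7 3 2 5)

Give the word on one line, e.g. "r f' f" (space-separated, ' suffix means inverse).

r' r' f'

  after r': (1 5 7 4 2)(3 6 8)
  after r': (1 7 2 5 4)(3 8 6)
  after f': (1 6 7 3 2 5)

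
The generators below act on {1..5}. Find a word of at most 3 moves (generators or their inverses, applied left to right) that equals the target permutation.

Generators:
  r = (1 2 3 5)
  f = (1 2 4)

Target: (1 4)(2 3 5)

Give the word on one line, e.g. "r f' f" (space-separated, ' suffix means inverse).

r f' f'

  after r: (1 2 3 5)
  after f': (2 3 5 4)
  after f': (1 4)(2 3 5)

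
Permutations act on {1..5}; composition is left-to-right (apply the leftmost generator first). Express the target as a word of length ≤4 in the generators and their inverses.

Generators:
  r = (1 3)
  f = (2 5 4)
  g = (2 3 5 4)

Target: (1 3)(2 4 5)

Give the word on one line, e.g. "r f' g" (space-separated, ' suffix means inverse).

  after r': (1 3)
  after f': (1 3)(2 4 5)
  after r: (2 4 5)
  after r: (1 3)(2 4 5)

r' f' r r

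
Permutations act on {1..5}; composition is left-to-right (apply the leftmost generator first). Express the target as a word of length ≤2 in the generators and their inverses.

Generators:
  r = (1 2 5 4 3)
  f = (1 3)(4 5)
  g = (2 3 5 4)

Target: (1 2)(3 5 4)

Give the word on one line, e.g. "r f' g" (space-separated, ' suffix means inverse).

  after r': (1 3 4 5 2)
  after g': (1 2)(3 5 4)

r' g'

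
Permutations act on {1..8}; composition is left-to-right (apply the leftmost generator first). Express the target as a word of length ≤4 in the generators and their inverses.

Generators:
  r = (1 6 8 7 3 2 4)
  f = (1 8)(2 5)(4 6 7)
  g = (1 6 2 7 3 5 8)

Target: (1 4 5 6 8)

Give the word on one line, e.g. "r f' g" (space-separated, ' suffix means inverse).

  after r: (1 6 8 7 3 2 4)
  after f': (1 4 8 6)(2 7 3 5)
  after g': (1 4 5 6 8)

r f' g'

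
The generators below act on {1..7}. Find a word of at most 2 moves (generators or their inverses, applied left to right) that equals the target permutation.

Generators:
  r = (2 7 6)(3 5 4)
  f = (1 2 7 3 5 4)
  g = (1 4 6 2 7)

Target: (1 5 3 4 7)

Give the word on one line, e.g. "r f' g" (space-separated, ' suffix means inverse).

  after g: (1 4 6 2 7)
  after r': (1 5 3 4 7)

g r'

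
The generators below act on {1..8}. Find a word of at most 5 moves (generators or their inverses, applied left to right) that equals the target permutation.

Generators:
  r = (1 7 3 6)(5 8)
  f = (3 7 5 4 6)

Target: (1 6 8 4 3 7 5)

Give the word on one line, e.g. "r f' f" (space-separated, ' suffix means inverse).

f r' f r

  after f: (3 7 5 4 6)
  after r': (1 6 7 8 5 4 3)
  after f: (1 3)(4 7 8)(5 6)
  after r: (1 6 8 4 3 7 5)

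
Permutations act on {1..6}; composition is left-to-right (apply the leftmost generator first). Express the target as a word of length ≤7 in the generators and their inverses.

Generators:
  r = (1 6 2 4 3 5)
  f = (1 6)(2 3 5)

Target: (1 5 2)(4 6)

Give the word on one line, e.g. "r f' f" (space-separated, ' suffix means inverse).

  after r: (1 6 2 4 3 5)
  after f': (2 4)(5 6)
  after r': (1 5)(3 4 6)
  after r': (1 3 2 6 4)
  after f: (1 5 2)(4 6)

r f' r' r' f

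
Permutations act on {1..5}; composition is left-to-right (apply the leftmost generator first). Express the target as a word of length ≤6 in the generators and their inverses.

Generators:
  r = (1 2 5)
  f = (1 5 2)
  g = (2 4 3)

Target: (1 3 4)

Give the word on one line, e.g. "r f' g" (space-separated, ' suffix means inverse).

  after f': (1 2 5)
  after g': (1 3 4 2 5)
  after r': (1 3 4)
  after f': (1 3 4 2 5)
  after r': (1 3 4)

f' g' r' f' r'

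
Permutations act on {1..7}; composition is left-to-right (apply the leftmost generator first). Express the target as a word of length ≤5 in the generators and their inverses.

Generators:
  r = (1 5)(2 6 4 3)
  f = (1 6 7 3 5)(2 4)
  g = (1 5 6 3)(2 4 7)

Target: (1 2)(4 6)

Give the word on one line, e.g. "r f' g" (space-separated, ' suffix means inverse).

r' g' g' f' g

  after r': (1 5)(2 3 4 6)
  after g': (2 6 7 4 5 3)
  after g': (1 3 7 2 5 6 4)
  after f': (1 7 4 5)(2 3 6)
  after g: (1 2)(4 6)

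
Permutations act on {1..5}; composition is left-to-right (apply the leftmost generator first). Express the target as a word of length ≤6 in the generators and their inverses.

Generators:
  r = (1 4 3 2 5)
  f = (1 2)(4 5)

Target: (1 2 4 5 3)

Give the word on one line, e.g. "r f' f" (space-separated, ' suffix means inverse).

r r f f r

  after r: (1 4 3 2 5)
  after r: (1 3 5 4 2)
  after f: (1 3 4)
  after f: (1 3 5 4 2)
  after r: (1 2 4 5 3)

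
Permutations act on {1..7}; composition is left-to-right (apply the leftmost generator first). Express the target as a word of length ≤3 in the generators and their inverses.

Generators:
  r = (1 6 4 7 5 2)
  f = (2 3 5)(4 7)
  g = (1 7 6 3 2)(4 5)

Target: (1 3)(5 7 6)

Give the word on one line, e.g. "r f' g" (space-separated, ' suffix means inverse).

  after f: (2 3 5)(4 7)
  after r: (1 6 4 5)(2 3)
  after g: (1 3)(5 7 6)

f r g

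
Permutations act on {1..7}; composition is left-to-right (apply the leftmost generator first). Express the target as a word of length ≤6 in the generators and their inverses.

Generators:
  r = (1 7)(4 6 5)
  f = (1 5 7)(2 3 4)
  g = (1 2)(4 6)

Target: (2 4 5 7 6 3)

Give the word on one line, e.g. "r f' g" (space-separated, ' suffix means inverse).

r g r f' r

  after r: (1 7)(4 6 5)
  after g: (1 7 2)(5 6)
  after r: (2 7)(4 6)
  after f': (1 7 4 6 3 2 5)
  after r: (2 4 5 7 6 3)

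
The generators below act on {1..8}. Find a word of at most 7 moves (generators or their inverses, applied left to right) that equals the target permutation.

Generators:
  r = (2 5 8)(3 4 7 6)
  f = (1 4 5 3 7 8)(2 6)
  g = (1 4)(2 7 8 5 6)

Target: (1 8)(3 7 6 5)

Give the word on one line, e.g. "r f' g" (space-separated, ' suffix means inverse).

  after g': (1 4)(2 6 5 8 7)
  after f: (1 5)(3 7 6)
  after g': (1 8 7 5 4)(2 6 3)
  after r': (1 5 3 8 4)(2 7)
  after g': (1 8)(3 7 6 5)

g' f g' r' g'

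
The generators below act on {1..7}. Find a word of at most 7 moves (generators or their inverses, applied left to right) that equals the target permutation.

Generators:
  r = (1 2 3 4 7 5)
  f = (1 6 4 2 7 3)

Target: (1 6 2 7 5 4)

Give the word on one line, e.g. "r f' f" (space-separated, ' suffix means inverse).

f' r f r' f

  after f': (1 3 7 2 4 6)
  after r: (1 4 6 2 7 3 5)
  after f: (1 2 3 5 6 7)
  after r': (3 7 5 6 4)
  after f: (1 6 2 7 5 4)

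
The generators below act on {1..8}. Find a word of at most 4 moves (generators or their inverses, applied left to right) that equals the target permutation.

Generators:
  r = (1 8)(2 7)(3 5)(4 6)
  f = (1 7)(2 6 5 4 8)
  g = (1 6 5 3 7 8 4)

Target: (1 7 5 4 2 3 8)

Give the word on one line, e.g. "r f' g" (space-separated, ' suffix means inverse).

  after f: (1 7)(2 6 5 4 8)
  after g: (1 8 2 5)(3 7 6)
  after r: (2 3)(4 6 5 8 7)
  after f': (1 7 5 4 2 3 8)

f g r f'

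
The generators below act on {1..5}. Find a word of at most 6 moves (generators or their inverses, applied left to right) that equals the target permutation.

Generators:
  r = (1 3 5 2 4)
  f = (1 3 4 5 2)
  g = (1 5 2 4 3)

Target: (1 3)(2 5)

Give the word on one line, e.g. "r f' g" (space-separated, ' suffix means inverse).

f' g' g' r

  after f': (1 2 5 4 3)
  after g': (1 5 2)
  after g': (2 3 4)
  after r: (1 3)(2 5)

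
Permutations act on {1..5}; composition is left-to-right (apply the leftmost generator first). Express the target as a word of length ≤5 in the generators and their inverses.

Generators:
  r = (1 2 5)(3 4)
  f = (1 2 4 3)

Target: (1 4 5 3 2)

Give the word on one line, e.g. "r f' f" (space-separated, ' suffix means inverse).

f' r' r' f'

  after f': (1 3 4 2)
  after r': (1 4)(2 5)
  after r': (1 3 4 5)
  after f': (1 4 5 3 2)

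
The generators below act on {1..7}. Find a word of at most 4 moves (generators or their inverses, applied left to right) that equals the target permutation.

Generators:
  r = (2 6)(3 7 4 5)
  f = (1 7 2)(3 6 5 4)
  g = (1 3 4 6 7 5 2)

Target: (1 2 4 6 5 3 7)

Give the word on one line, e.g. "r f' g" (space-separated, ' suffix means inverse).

  after r': (2 6)(3 5 4 7)
  after g': (1 2 4 6 5 3 7)

r' g'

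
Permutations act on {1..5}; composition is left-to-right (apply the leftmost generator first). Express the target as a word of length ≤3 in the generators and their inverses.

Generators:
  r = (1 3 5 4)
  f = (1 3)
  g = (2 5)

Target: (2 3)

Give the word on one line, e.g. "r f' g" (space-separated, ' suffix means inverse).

r g r'

  after r: (1 3 5 4)
  after g: (1 3 2 5 4)
  after r': (2 3)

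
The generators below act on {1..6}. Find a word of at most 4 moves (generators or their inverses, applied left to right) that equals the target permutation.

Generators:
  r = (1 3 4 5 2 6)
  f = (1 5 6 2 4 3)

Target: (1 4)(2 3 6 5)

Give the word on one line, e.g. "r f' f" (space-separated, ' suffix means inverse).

  after f: (1 5 6 2 4 3)
  after r': (1 4)(2 3 6 5)

f r'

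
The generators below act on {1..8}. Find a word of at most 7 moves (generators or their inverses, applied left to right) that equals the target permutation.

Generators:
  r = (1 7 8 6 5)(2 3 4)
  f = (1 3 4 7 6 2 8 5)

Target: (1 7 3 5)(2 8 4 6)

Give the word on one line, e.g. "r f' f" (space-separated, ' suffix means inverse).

  after r': (1 5 6 8 7)(2 4 3)
  after f: (2 7 3 8 6 5)
  after r': (1 5 4 3 7 2)
  after r': (1 6 8 7 4 2 5 3)
  after f': (1 7 3 5)(2 8 4 6)

r' f r' r' f'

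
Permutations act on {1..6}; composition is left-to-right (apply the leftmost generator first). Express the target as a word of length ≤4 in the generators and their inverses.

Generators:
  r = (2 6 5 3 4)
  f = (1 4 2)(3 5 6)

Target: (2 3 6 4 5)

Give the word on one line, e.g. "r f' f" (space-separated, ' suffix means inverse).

r' r'

  after r': (2 4 3 5 6)
  after r': (2 3 6 4 5)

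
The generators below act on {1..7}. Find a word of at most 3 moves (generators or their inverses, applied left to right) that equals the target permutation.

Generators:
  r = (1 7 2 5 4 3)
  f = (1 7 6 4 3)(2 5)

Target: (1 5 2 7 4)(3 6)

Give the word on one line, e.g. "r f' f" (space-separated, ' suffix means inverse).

  after f': (1 3 4 6 7)(2 5)
  after f': (1 4 7 3 6)
  after r': (1 5 2 7 4)(3 6)

f' f' r'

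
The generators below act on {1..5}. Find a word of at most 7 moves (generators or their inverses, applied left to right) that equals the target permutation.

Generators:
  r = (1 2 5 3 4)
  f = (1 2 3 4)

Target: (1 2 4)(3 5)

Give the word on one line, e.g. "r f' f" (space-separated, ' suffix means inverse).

  after r: (1 2 5 3 4)
  after f': (2 5)
  after r': (1 4 3 5)
  after f: (2 3 5)
  after f: (1 2 4)(3 5)

r f' r' f f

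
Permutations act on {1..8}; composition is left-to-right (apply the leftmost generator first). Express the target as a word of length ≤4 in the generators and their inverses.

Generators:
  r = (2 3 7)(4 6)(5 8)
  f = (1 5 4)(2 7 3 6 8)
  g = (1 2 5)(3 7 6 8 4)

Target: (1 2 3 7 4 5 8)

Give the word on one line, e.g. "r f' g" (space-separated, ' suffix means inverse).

  after f: (1 5 4)(2 7 3 6 8)
  after g': (1 2 3 7 4 5 8)

f g'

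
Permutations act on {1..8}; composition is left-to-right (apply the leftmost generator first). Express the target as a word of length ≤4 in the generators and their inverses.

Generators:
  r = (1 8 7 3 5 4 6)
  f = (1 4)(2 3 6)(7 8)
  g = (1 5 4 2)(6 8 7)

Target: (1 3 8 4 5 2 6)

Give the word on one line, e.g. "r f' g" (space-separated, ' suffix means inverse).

r' f'

  after r': (1 6 4 5 3 7 8)
  after f': (1 3 8 4 5 2 6)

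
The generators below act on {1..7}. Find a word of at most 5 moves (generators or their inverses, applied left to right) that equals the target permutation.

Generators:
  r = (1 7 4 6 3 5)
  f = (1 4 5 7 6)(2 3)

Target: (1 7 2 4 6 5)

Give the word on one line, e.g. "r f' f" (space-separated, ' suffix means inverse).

  after f: (1 4 5 7 6)(2 3)
  after r: (1 6 7 3 2 5 4)
  after f': (1 7 2 4 6 5)

f r f'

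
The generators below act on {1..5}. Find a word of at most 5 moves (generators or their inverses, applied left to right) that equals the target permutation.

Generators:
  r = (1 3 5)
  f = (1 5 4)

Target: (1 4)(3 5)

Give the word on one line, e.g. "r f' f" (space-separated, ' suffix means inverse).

r r f

  after r: (1 3 5)
  after r: (1 5 3)
  after f: (1 4)(3 5)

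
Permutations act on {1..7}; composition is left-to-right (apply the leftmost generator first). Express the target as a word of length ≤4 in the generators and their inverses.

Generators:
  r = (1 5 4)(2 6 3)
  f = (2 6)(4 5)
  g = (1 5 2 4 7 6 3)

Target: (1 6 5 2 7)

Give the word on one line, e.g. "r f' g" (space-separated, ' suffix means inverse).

  after f: (2 6)(4 5)
  after g': (1 3 6 5 2 7 4)
  after f': (1 3 2 7 5 6 4)
  after r': (1 6 5 2 7)

f g' f' r'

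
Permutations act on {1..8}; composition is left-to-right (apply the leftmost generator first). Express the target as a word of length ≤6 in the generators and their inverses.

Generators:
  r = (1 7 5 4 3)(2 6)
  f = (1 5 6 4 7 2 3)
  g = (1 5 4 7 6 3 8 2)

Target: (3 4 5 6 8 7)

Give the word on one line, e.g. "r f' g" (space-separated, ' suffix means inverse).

  after g: (1 5 4 7 6 3 8 2)
  after g: (1 4 6 8)(2 5 7 3)
  after f: (1 7)(2 6 8 5)
  after r': (3 4 5 6 8 7)

g g f r'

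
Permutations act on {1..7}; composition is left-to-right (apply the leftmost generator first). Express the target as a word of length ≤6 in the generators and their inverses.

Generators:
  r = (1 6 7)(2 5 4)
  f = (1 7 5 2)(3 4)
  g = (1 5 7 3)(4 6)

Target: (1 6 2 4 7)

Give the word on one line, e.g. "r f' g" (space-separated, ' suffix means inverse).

r' g f g

  after r': (1 7 6)(2 4 5)
  after g: (1 3)(2 6 5)(4 7)
  after f: (1 4 5)(2 6)(3 7)
  after g: (1 6 2 4 7)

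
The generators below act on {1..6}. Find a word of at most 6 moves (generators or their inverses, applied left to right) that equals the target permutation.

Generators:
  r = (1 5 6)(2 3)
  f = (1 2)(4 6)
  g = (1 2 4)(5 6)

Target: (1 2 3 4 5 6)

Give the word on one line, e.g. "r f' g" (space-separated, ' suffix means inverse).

  after r: (1 5 6)(2 3)
  after f: (1 5 4 6 2 3)
  after r: (1 6 3 5 4)
  after r: (2 3 6)(4 5)
  after f': (1 2 3 4 5 6)

r f r r f'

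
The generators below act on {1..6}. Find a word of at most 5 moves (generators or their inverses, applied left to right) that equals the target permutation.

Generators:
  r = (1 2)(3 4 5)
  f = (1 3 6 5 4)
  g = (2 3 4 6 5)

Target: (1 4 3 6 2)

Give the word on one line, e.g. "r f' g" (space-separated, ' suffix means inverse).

  after r': (1 2)(3 5 4)
  after g': (1 5 3 6 4 2)
  after f: (1 4 2 3 5 6)
  after r: (1 5 6 2 4)
  after f: (1 4 3 6 2)

r' g' f r f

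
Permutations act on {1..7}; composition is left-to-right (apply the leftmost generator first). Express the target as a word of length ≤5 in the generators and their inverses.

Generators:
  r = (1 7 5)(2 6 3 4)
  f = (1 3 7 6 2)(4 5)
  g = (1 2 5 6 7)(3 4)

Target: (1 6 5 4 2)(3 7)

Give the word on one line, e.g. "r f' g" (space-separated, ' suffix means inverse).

r f' r'

  after r: (1 7 5)(2 6 3 4)
  after f': (1 3 5 2 7 4 6)
  after r': (1 6 5 4 2)(3 7)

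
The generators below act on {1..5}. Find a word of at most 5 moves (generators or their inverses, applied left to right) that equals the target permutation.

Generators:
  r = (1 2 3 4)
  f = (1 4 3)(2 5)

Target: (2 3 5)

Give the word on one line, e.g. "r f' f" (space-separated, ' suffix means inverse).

  after f: (1 4 3)(2 5)
  after r: (2 5 3)
  after f: (1 4 3 5)
  after r: (2 3 5)

f r f r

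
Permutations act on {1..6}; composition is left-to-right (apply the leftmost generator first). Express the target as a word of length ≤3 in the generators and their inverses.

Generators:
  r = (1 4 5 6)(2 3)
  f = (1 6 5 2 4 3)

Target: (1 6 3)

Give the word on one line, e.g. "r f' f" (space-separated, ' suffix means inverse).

  after f: (1 6 5 2 4 3)
  after f: (1 5 4)(2 3 6)
  after r: (1 6 3)

f f r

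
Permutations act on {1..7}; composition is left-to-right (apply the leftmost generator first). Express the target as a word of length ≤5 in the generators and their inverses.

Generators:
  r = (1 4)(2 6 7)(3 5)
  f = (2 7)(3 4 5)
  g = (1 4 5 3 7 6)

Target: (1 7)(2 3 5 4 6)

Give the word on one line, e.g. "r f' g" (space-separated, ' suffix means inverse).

g' f g'

  after g': (1 6 7 3 5 4)
  after f: (1 6 2 7 4)
  after g': (1 7)(2 3 5 4 6)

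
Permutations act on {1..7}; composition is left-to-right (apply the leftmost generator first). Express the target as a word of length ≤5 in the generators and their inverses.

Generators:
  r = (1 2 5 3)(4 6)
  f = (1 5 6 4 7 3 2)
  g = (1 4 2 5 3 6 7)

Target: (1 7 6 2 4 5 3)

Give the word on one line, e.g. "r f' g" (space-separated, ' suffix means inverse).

  after g': (1 7 6 3 5 2 4)
  after r': (1 7 4 3 2 6 5)
  after r': (1 7 6 2 4 5 3)

g' r' r'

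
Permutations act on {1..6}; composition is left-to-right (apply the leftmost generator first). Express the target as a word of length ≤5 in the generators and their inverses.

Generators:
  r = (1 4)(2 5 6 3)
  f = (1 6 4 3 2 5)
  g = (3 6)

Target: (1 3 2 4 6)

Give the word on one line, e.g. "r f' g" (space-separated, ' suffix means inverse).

  after r': (1 4)(2 3 6 5)
  after g: (1 4)(2 6 5)
  after f: (1 3 2 4 6)

r' g f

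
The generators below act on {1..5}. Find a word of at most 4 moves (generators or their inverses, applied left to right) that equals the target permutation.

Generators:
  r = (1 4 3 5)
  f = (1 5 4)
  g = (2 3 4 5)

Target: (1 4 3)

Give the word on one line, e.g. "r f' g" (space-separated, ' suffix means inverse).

r' f r' f'

  after r': (1 5 3 4)
  after f: (1 4 5 3)
  after r': (3 5 4)
  after f': (1 4 3)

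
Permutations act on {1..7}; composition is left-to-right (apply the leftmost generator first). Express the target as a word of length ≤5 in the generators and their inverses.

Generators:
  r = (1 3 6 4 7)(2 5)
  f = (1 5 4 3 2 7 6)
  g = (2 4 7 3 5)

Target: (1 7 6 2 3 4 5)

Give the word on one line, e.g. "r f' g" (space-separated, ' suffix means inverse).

  after g: (2 4 7 3 5)
  after g: (2 7 5 4 3)
  after f': (1 6 7)
  after f': (1 7 6 2 3 4 5)

g g f' f'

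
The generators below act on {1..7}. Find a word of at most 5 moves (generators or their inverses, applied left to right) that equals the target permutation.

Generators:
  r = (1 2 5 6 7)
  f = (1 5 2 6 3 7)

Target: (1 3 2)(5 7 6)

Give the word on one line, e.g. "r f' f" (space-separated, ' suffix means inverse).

f f f f

  after f: (1 5 2 6 3 7)
  after f: (1 2 3)(5 6 7)
  after f: (1 6)(2 7)(3 5)
  after f: (1 3 2)(5 7 6)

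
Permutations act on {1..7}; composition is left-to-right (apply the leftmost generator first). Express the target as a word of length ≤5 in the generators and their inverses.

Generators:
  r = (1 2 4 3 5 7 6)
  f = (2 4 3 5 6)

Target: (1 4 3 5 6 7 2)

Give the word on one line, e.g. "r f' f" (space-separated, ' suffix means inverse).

r' f f

  after r': (1 6 7 5 3 4 2)
  after f: (1 2)(6 7)
  after f: (1 4 3 5 6 7 2)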